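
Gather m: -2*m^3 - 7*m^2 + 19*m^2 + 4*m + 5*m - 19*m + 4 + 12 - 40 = -2*m^3 + 12*m^2 - 10*m - 24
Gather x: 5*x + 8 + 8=5*x + 16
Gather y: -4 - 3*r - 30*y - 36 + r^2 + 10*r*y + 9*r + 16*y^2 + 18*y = r^2 + 6*r + 16*y^2 + y*(10*r - 12) - 40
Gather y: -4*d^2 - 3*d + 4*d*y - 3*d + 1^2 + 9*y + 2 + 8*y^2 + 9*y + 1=-4*d^2 - 6*d + 8*y^2 + y*(4*d + 18) + 4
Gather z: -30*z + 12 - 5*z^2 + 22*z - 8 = -5*z^2 - 8*z + 4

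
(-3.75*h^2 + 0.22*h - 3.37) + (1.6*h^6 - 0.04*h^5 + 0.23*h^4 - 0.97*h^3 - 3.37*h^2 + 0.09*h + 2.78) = 1.6*h^6 - 0.04*h^5 + 0.23*h^4 - 0.97*h^3 - 7.12*h^2 + 0.31*h - 0.59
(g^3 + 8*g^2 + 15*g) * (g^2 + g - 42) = g^5 + 9*g^4 - 19*g^3 - 321*g^2 - 630*g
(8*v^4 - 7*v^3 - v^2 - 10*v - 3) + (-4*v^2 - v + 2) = 8*v^4 - 7*v^3 - 5*v^2 - 11*v - 1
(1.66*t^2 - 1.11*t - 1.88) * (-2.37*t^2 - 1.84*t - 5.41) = -3.9342*t^4 - 0.423699999999999*t^3 - 2.4826*t^2 + 9.4643*t + 10.1708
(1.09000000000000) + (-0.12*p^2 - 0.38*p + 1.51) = -0.12*p^2 - 0.38*p + 2.6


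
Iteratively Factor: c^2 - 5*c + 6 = (c - 2)*(c - 3)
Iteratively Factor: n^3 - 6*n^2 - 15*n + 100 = (n + 4)*(n^2 - 10*n + 25) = (n - 5)*(n + 4)*(n - 5)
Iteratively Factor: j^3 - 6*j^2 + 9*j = (j)*(j^2 - 6*j + 9) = j*(j - 3)*(j - 3)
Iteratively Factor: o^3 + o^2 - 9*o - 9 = (o + 1)*(o^2 - 9) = (o + 1)*(o + 3)*(o - 3)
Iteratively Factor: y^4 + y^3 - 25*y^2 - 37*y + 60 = (y - 5)*(y^3 + 6*y^2 + 5*y - 12) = (y - 5)*(y + 4)*(y^2 + 2*y - 3) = (y - 5)*(y + 3)*(y + 4)*(y - 1)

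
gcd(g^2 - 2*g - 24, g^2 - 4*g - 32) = g + 4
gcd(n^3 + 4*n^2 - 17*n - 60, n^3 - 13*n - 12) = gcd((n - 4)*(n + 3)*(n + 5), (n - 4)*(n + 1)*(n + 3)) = n^2 - n - 12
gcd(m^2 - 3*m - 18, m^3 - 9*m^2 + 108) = m^2 - 3*m - 18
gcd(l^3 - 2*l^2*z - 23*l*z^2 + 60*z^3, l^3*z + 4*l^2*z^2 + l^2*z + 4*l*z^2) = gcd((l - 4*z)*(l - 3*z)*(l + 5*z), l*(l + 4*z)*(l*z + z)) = 1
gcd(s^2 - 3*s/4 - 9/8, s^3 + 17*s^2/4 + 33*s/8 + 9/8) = s + 3/4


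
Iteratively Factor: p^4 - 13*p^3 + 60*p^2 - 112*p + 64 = (p - 4)*(p^3 - 9*p^2 + 24*p - 16) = (p - 4)*(p - 1)*(p^2 - 8*p + 16) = (p - 4)^2*(p - 1)*(p - 4)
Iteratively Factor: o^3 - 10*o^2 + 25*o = (o - 5)*(o^2 - 5*o) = o*(o - 5)*(o - 5)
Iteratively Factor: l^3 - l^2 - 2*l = (l - 2)*(l^2 + l) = (l - 2)*(l + 1)*(l)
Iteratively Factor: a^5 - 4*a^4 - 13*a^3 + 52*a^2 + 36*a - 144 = (a - 3)*(a^4 - a^3 - 16*a^2 + 4*a + 48) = (a - 4)*(a - 3)*(a^3 + 3*a^2 - 4*a - 12) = (a - 4)*(a - 3)*(a + 2)*(a^2 + a - 6) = (a - 4)*(a - 3)*(a + 2)*(a + 3)*(a - 2)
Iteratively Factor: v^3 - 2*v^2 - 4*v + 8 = (v + 2)*(v^2 - 4*v + 4) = (v - 2)*(v + 2)*(v - 2)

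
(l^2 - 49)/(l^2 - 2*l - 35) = (l + 7)/(l + 5)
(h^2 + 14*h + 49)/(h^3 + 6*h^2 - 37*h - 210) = (h + 7)/(h^2 - h - 30)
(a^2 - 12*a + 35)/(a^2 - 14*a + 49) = (a - 5)/(a - 7)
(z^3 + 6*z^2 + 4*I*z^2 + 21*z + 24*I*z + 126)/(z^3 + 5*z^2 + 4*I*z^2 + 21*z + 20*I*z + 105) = (z + 6)/(z + 5)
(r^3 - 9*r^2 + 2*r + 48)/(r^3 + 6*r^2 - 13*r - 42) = (r - 8)/(r + 7)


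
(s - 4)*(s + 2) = s^2 - 2*s - 8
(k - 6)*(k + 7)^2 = k^3 + 8*k^2 - 35*k - 294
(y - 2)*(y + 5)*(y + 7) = y^3 + 10*y^2 + 11*y - 70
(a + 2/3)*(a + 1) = a^2 + 5*a/3 + 2/3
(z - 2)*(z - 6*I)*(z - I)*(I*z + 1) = I*z^4 + 8*z^3 - 2*I*z^3 - 16*z^2 - 13*I*z^2 - 6*z + 26*I*z + 12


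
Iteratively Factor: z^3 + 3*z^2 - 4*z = (z + 4)*(z^2 - z) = (z - 1)*(z + 4)*(z)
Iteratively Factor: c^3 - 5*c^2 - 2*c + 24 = (c - 3)*(c^2 - 2*c - 8) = (c - 3)*(c + 2)*(c - 4)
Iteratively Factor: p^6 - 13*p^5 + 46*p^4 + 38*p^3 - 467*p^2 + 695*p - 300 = (p - 1)*(p^5 - 12*p^4 + 34*p^3 + 72*p^2 - 395*p + 300) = (p - 4)*(p - 1)*(p^4 - 8*p^3 + 2*p^2 + 80*p - 75) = (p - 5)*(p - 4)*(p - 1)*(p^3 - 3*p^2 - 13*p + 15) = (p - 5)^2*(p - 4)*(p - 1)*(p^2 + 2*p - 3) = (p - 5)^2*(p - 4)*(p - 1)*(p + 3)*(p - 1)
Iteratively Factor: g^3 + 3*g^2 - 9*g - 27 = (g - 3)*(g^2 + 6*g + 9) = (g - 3)*(g + 3)*(g + 3)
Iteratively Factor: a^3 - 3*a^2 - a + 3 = (a - 3)*(a^2 - 1) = (a - 3)*(a - 1)*(a + 1)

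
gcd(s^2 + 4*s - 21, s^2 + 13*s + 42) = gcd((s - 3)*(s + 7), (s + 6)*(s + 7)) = s + 7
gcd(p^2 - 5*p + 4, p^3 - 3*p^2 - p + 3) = p - 1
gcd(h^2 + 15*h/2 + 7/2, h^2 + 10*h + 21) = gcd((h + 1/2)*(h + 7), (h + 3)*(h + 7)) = h + 7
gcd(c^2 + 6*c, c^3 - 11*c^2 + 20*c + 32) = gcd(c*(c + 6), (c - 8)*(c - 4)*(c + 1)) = 1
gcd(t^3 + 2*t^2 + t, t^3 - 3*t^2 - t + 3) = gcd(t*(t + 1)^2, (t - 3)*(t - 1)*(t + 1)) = t + 1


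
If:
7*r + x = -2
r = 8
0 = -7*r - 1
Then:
No Solution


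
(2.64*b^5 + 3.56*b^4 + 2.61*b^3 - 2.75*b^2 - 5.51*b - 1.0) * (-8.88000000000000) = -23.4432*b^5 - 31.6128*b^4 - 23.1768*b^3 + 24.42*b^2 + 48.9288*b + 8.88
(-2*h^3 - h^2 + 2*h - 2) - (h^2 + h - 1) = -2*h^3 - 2*h^2 + h - 1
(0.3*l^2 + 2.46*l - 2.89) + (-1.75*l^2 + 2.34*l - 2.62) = -1.45*l^2 + 4.8*l - 5.51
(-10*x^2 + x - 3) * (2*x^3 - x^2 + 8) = -20*x^5 + 12*x^4 - 7*x^3 - 77*x^2 + 8*x - 24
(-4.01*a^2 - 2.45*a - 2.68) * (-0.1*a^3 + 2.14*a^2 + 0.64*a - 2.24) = 0.401*a^5 - 8.3364*a^4 - 7.5414*a^3 + 1.6792*a^2 + 3.7728*a + 6.0032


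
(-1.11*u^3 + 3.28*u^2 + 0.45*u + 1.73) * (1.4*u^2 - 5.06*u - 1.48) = -1.554*u^5 + 10.2086*u^4 - 14.324*u^3 - 4.7094*u^2 - 9.4198*u - 2.5604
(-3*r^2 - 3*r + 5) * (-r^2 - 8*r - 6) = 3*r^4 + 27*r^3 + 37*r^2 - 22*r - 30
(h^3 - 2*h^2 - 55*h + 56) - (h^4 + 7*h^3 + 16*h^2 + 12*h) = -h^4 - 6*h^3 - 18*h^2 - 67*h + 56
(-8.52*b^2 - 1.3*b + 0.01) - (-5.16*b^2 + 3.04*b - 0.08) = -3.36*b^2 - 4.34*b + 0.09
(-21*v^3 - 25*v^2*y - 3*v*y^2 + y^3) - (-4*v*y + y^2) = -21*v^3 - 25*v^2*y - 3*v*y^2 + 4*v*y + y^3 - y^2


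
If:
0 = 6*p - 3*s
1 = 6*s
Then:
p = 1/12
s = 1/6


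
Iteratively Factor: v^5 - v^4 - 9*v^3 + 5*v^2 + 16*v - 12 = (v - 1)*(v^4 - 9*v^2 - 4*v + 12) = (v - 1)^2*(v^3 + v^2 - 8*v - 12) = (v - 3)*(v - 1)^2*(v^2 + 4*v + 4) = (v - 3)*(v - 1)^2*(v + 2)*(v + 2)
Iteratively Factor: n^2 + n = (n + 1)*(n)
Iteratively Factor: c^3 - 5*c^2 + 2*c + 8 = (c - 4)*(c^2 - c - 2) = (c - 4)*(c - 2)*(c + 1)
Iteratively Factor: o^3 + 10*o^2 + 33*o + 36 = (o + 4)*(o^2 + 6*o + 9) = (o + 3)*(o + 4)*(o + 3)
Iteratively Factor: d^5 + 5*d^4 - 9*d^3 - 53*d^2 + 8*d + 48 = (d - 1)*(d^4 + 6*d^3 - 3*d^2 - 56*d - 48) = (d - 1)*(d + 1)*(d^3 + 5*d^2 - 8*d - 48) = (d - 1)*(d + 1)*(d + 4)*(d^2 + d - 12) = (d - 3)*(d - 1)*(d + 1)*(d + 4)*(d + 4)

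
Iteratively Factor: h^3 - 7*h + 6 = (h - 1)*(h^2 + h - 6) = (h - 1)*(h + 3)*(h - 2)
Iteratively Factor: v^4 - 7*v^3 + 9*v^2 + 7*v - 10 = (v - 2)*(v^3 - 5*v^2 - v + 5) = (v - 5)*(v - 2)*(v^2 - 1) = (v - 5)*(v - 2)*(v - 1)*(v + 1)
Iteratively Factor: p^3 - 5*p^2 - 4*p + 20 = (p - 2)*(p^2 - 3*p - 10) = (p - 2)*(p + 2)*(p - 5)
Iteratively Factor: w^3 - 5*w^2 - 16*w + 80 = (w - 5)*(w^2 - 16) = (w - 5)*(w - 4)*(w + 4)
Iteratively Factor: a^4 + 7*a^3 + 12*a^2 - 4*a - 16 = (a + 2)*(a^3 + 5*a^2 + 2*a - 8) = (a + 2)*(a + 4)*(a^2 + a - 2) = (a + 2)^2*(a + 4)*(a - 1)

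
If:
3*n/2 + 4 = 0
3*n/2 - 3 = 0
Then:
No Solution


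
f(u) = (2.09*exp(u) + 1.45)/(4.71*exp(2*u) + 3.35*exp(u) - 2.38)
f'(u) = (2.09*exp(u) + 1.45)*(-9.42*exp(2*u) - 3.35*exp(u))/(4.71*exp(2*u) + 3.35*exp(u) - 2.38)^2 + 2.09*exp(u)/(4.71*exp(2*u) + 3.35*exp(u) - 2.38) = (-(2.09*exp(u) + 1.45)*(9.42*exp(u) + 3.35) + 9.8439*exp(2*u) + 7.0015*exp(u) - 4.9742)*exp(u)/(4.71*exp(2*u) + 3.35*exp(u) - 2.38)^2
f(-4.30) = -0.63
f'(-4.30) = -0.02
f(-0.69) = 5.15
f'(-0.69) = -40.82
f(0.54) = 0.29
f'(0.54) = -0.36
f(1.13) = 0.15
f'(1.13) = -0.16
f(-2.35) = -0.82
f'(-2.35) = -0.26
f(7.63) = 0.00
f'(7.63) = -0.00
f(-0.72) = 6.73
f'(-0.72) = -68.15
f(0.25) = 0.43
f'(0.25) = -0.60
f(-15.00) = -0.61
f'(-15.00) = 0.00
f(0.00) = 0.62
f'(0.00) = -1.03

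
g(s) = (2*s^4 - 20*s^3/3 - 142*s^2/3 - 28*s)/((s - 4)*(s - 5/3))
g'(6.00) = 108.25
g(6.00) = -83.08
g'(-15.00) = -54.70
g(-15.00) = 358.48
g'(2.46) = 24.37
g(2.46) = 312.12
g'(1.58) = -10977.01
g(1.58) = -840.28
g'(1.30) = -561.12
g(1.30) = -126.59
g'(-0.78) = 2.39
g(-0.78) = -0.26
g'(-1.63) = 1.11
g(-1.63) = -2.00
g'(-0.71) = 2.29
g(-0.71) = -0.10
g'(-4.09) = -9.06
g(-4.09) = 7.27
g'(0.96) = -121.27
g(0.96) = -34.77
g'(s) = (8*s^3 - 20*s^2 - 284*s/3 - 28)/((s - 4)*(s - 5/3)) - (2*s^4 - 20*s^3/3 - 142*s^2/3 - 28*s)/((s - 4)*(s - 5/3)^2) - (2*s^4 - 20*s^3/3 - 142*s^2/3 - 28*s)/((s - 4)^2*(s - 5/3))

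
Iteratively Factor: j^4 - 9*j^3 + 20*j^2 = (j)*(j^3 - 9*j^2 + 20*j) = j*(j - 4)*(j^2 - 5*j) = j^2*(j - 4)*(j - 5)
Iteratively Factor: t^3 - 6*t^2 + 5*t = (t - 1)*(t^2 - 5*t) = (t - 5)*(t - 1)*(t)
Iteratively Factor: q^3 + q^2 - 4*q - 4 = (q + 1)*(q^2 - 4) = (q + 1)*(q + 2)*(q - 2)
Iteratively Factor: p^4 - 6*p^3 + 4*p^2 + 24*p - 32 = (p + 2)*(p^3 - 8*p^2 + 20*p - 16) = (p - 2)*(p + 2)*(p^2 - 6*p + 8) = (p - 2)^2*(p + 2)*(p - 4)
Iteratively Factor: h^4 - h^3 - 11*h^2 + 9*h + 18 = (h + 1)*(h^3 - 2*h^2 - 9*h + 18) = (h - 3)*(h + 1)*(h^2 + h - 6) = (h - 3)*(h - 2)*(h + 1)*(h + 3)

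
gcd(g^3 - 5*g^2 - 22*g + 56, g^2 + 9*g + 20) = g + 4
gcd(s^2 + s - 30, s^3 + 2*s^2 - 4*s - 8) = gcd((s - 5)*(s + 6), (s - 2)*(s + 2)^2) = 1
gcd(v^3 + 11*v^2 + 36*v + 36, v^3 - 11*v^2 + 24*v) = 1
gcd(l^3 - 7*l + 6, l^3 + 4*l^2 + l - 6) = l^2 + 2*l - 3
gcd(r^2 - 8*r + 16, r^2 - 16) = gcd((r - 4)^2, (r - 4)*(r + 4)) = r - 4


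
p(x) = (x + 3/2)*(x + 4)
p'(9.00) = 23.50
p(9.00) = 136.50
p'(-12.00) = -18.50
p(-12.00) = 84.00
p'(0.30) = 6.10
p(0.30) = 7.74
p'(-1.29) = 2.92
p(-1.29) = 0.57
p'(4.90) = 15.30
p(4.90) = 56.96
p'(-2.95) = -0.40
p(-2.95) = -1.52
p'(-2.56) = 0.38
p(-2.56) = -1.53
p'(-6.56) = -7.62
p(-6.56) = 12.95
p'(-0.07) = 5.36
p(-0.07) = 5.62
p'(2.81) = 11.12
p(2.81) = 29.35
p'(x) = 2*x + 11/2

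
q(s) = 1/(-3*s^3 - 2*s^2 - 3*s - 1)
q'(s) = (9*s^2 + 4*s + 3)/(-3*s^3 - 2*s^2 - 3*s - 1)^2 = (9*s^2 + 4*s + 3)/(3*s^3 + 2*s^2 + 3*s + 1)^2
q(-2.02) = 0.05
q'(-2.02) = 0.07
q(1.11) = -0.09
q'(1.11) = 0.16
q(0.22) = -0.56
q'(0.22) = 1.35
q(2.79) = -0.01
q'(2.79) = 0.01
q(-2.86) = 0.02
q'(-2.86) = 0.02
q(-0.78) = 0.65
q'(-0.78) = 2.24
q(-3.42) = 0.01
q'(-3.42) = 0.01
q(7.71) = -0.00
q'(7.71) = 0.00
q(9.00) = 0.00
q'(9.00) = 0.00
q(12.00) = 0.00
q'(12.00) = 0.00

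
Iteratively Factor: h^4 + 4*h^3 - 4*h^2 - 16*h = (h + 2)*(h^3 + 2*h^2 - 8*h) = (h + 2)*(h + 4)*(h^2 - 2*h) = h*(h + 2)*(h + 4)*(h - 2)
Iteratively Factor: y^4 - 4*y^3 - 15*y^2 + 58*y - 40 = (y - 1)*(y^3 - 3*y^2 - 18*y + 40) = (y - 2)*(y - 1)*(y^2 - y - 20) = (y - 5)*(y - 2)*(y - 1)*(y + 4)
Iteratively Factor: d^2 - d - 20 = (d + 4)*(d - 5)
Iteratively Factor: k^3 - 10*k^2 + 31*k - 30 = (k - 3)*(k^2 - 7*k + 10) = (k - 5)*(k - 3)*(k - 2)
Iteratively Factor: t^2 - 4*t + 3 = (t - 3)*(t - 1)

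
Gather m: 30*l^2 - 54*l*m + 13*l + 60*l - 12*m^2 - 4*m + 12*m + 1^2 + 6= 30*l^2 + 73*l - 12*m^2 + m*(8 - 54*l) + 7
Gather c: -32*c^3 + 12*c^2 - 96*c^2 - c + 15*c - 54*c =-32*c^3 - 84*c^2 - 40*c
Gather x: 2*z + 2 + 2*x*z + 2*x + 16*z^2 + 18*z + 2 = x*(2*z + 2) + 16*z^2 + 20*z + 4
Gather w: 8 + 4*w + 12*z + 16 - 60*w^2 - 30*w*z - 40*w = -60*w^2 + w*(-30*z - 36) + 12*z + 24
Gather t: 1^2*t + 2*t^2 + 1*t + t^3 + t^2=t^3 + 3*t^2 + 2*t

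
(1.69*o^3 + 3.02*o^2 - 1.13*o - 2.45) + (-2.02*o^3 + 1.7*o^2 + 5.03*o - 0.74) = -0.33*o^3 + 4.72*o^2 + 3.9*o - 3.19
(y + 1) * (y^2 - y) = y^3 - y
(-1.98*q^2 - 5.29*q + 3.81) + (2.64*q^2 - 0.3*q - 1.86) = 0.66*q^2 - 5.59*q + 1.95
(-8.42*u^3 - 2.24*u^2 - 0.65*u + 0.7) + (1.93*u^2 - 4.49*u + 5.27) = -8.42*u^3 - 0.31*u^2 - 5.14*u + 5.97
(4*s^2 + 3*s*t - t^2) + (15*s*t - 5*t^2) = 4*s^2 + 18*s*t - 6*t^2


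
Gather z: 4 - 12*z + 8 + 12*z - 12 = 0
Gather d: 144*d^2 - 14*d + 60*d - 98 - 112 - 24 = 144*d^2 + 46*d - 234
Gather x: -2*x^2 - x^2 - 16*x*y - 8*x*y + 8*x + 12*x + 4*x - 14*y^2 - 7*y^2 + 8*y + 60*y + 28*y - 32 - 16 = -3*x^2 + x*(24 - 24*y) - 21*y^2 + 96*y - 48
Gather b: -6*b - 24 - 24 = -6*b - 48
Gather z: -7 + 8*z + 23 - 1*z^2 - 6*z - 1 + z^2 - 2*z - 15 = 0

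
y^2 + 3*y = y*(y + 3)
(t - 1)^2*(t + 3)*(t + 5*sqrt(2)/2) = t^4 + t^3 + 5*sqrt(2)*t^3/2 - 5*t^2 + 5*sqrt(2)*t^2/2 - 25*sqrt(2)*t/2 + 3*t + 15*sqrt(2)/2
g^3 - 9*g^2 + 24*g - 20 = (g - 5)*(g - 2)^2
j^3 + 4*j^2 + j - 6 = (j - 1)*(j + 2)*(j + 3)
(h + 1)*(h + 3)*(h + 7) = h^3 + 11*h^2 + 31*h + 21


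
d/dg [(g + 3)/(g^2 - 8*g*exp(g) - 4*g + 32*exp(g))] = (g^2 - 8*g*exp(g) - 4*g + 2*(g + 3)*(4*g*exp(g) - g - 12*exp(g) + 2) + 32*exp(g))/(g^2 - 8*g*exp(g) - 4*g + 32*exp(g))^2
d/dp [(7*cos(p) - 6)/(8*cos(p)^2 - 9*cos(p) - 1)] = (56*cos(p)^2 - 96*cos(p) + 61)*sin(p)/(8*sin(p)^2 + 9*cos(p) - 7)^2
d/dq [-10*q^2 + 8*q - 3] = 8 - 20*q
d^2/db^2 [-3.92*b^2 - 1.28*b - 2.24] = -7.84000000000000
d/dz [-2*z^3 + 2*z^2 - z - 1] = -6*z^2 + 4*z - 1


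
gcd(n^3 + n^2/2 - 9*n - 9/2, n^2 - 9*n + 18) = n - 3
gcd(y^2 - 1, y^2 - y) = y - 1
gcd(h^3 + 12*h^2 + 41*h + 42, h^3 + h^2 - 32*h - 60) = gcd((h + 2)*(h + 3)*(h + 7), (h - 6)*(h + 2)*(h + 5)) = h + 2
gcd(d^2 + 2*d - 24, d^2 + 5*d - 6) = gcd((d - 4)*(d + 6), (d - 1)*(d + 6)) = d + 6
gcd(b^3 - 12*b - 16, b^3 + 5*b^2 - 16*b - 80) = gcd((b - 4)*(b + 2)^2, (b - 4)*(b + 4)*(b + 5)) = b - 4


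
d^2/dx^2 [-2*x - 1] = 0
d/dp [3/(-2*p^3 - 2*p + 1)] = 6*(3*p^2 + 1)/(2*p^3 + 2*p - 1)^2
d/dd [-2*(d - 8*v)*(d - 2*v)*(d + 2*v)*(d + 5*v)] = -8*d^3 + 18*d^2*v + 176*d*v^2 - 24*v^3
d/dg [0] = 0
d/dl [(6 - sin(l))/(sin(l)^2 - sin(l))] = (cos(l) - 12/tan(l) + 6*cos(l)/sin(l)^2)/(sin(l) - 1)^2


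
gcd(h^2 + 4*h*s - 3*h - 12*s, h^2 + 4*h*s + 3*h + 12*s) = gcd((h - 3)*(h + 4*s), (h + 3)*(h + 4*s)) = h + 4*s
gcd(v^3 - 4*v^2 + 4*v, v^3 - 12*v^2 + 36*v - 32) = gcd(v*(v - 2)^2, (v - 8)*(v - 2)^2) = v^2 - 4*v + 4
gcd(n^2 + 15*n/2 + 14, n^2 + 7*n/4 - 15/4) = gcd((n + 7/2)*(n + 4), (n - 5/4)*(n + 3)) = 1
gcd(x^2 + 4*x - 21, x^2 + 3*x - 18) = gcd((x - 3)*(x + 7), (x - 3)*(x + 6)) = x - 3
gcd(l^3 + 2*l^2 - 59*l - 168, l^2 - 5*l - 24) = l^2 - 5*l - 24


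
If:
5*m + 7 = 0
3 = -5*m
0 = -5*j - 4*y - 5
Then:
No Solution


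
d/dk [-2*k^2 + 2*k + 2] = 2 - 4*k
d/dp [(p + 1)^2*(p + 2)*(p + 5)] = 4*p^3 + 27*p^2 + 50*p + 27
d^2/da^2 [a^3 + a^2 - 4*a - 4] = 6*a + 2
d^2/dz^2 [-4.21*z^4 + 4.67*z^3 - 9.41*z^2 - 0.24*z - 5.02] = -50.52*z^2 + 28.02*z - 18.82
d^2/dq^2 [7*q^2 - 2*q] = 14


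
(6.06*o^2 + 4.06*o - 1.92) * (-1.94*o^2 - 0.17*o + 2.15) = -11.7564*o^4 - 8.9066*o^3 + 16.0636*o^2 + 9.0554*o - 4.128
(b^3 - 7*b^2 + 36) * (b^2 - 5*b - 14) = b^5 - 12*b^4 + 21*b^3 + 134*b^2 - 180*b - 504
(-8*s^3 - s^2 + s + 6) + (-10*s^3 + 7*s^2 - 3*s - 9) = -18*s^3 + 6*s^2 - 2*s - 3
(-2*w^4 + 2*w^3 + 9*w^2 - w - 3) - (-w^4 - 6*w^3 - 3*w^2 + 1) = -w^4 + 8*w^3 + 12*w^2 - w - 4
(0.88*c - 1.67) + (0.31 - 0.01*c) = 0.87*c - 1.36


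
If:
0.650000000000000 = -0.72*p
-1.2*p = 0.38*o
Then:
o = 2.85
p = -0.90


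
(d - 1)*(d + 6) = d^2 + 5*d - 6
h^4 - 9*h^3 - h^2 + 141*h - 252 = (h - 7)*(h - 3)^2*(h + 4)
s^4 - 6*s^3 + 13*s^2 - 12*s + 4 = (s - 2)^2*(s - 1)^2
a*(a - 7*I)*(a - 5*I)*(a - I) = a^4 - 13*I*a^3 - 47*a^2 + 35*I*a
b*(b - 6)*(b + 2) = b^3 - 4*b^2 - 12*b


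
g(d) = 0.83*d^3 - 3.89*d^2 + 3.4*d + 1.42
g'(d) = 2.49*d^2 - 7.78*d + 3.4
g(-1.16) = -9.05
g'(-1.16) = 15.78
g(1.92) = -0.52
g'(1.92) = -2.36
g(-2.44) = -42.09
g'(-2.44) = 37.21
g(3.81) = 3.81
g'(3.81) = 9.90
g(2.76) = -1.38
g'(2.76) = 0.90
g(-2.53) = -45.52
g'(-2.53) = 39.02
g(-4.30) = -151.12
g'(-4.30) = 82.89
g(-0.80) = -4.21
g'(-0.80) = 11.22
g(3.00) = -0.98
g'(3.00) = 2.47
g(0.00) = 1.42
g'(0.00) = 3.40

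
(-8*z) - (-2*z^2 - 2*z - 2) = 2*z^2 - 6*z + 2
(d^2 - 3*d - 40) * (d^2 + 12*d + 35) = d^4 + 9*d^3 - 41*d^2 - 585*d - 1400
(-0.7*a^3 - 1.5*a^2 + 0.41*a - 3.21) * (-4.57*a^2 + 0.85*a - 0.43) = 3.199*a^5 + 6.26*a^4 - 2.8477*a^3 + 15.6632*a^2 - 2.9048*a + 1.3803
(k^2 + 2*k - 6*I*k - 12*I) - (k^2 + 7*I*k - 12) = 2*k - 13*I*k + 12 - 12*I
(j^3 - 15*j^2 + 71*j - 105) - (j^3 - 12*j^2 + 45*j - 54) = -3*j^2 + 26*j - 51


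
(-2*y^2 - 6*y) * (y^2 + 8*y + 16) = -2*y^4 - 22*y^3 - 80*y^2 - 96*y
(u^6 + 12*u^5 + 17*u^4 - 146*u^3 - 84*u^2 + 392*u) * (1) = u^6 + 12*u^5 + 17*u^4 - 146*u^3 - 84*u^2 + 392*u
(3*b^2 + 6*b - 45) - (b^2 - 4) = 2*b^2 + 6*b - 41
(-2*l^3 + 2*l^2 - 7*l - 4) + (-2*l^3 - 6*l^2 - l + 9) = -4*l^3 - 4*l^2 - 8*l + 5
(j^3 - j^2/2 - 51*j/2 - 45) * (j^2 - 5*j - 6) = j^5 - 11*j^4/2 - 29*j^3 + 171*j^2/2 + 378*j + 270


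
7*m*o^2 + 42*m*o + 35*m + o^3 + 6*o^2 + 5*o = (7*m + o)*(o + 1)*(o + 5)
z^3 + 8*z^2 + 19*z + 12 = (z + 1)*(z + 3)*(z + 4)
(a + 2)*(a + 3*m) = a^2 + 3*a*m + 2*a + 6*m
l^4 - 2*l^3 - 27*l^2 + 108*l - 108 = (l - 3)^2*(l - 2)*(l + 6)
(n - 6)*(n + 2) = n^2 - 4*n - 12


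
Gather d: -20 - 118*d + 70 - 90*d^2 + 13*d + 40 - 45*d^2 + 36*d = -135*d^2 - 69*d + 90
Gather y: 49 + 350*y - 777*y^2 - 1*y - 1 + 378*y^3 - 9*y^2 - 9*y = 378*y^3 - 786*y^2 + 340*y + 48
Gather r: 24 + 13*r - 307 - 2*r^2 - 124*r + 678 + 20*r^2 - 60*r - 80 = 18*r^2 - 171*r + 315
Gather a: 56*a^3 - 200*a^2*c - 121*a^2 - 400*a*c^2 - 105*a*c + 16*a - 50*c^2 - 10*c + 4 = 56*a^3 + a^2*(-200*c - 121) + a*(-400*c^2 - 105*c + 16) - 50*c^2 - 10*c + 4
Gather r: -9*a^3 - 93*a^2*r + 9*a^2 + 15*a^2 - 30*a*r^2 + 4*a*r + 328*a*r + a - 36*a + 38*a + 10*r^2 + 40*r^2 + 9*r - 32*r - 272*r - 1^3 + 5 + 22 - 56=-9*a^3 + 24*a^2 + 3*a + r^2*(50 - 30*a) + r*(-93*a^2 + 332*a - 295) - 30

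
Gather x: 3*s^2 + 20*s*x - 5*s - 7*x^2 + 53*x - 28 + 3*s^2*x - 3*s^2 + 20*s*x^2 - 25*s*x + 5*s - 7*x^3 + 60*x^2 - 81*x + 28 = -7*x^3 + x^2*(20*s + 53) + x*(3*s^2 - 5*s - 28)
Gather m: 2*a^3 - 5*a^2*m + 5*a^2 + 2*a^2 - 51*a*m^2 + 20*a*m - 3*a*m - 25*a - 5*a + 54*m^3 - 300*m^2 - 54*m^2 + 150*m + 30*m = 2*a^3 + 7*a^2 - 30*a + 54*m^3 + m^2*(-51*a - 354) + m*(-5*a^2 + 17*a + 180)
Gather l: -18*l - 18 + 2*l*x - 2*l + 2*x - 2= l*(2*x - 20) + 2*x - 20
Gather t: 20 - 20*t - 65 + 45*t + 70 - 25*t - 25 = 0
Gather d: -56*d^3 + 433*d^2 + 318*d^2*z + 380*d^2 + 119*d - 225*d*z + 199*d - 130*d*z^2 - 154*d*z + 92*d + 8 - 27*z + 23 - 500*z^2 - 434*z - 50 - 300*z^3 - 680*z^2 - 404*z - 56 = -56*d^3 + d^2*(318*z + 813) + d*(-130*z^2 - 379*z + 410) - 300*z^3 - 1180*z^2 - 865*z - 75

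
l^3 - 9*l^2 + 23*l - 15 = (l - 5)*(l - 3)*(l - 1)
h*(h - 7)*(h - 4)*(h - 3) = h^4 - 14*h^3 + 61*h^2 - 84*h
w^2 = w^2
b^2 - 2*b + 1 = (b - 1)^2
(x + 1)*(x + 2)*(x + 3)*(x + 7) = x^4 + 13*x^3 + 53*x^2 + 83*x + 42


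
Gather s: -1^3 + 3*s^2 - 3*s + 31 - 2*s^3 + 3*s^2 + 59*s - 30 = -2*s^3 + 6*s^2 + 56*s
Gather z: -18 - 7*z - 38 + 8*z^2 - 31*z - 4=8*z^2 - 38*z - 60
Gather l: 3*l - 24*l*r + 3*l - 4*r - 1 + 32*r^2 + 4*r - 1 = l*(6 - 24*r) + 32*r^2 - 2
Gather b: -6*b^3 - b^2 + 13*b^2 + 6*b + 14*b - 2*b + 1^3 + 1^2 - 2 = -6*b^3 + 12*b^2 + 18*b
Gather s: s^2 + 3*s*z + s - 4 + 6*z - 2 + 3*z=s^2 + s*(3*z + 1) + 9*z - 6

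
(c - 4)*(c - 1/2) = c^2 - 9*c/2 + 2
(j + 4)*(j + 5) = j^2 + 9*j + 20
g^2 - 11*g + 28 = (g - 7)*(g - 4)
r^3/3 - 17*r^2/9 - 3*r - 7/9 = (r/3 + 1/3)*(r - 7)*(r + 1/3)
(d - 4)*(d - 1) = d^2 - 5*d + 4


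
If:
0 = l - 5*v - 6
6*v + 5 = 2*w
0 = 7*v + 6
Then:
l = 12/7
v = -6/7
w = -1/14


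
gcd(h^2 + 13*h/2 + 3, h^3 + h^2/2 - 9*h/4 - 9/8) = h + 1/2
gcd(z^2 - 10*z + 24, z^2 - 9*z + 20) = z - 4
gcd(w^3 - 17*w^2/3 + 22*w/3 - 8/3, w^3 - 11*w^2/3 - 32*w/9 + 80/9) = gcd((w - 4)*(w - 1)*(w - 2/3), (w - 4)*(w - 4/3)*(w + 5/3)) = w - 4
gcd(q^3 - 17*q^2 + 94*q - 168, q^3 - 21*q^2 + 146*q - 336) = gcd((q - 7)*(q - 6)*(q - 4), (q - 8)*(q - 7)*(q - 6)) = q^2 - 13*q + 42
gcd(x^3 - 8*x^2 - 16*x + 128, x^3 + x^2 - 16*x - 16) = x^2 - 16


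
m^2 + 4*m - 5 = (m - 1)*(m + 5)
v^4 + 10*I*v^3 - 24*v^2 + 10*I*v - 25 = (v - I)*(v + I)*(v + 5*I)^2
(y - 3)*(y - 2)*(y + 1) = y^3 - 4*y^2 + y + 6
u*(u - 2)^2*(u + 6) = u^4 + 2*u^3 - 20*u^2 + 24*u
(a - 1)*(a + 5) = a^2 + 4*a - 5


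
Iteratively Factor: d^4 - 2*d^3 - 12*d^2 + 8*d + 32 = (d - 2)*(d^3 - 12*d - 16) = (d - 4)*(d - 2)*(d^2 + 4*d + 4) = (d - 4)*(d - 2)*(d + 2)*(d + 2)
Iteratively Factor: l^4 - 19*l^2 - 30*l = (l + 3)*(l^3 - 3*l^2 - 10*l) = (l + 2)*(l + 3)*(l^2 - 5*l) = l*(l + 2)*(l + 3)*(l - 5)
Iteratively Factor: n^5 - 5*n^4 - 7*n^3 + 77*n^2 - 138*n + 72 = (n - 3)*(n^4 - 2*n^3 - 13*n^2 + 38*n - 24) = (n - 3)^2*(n^3 + n^2 - 10*n + 8) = (n - 3)^2*(n + 4)*(n^2 - 3*n + 2) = (n - 3)^2*(n - 1)*(n + 4)*(n - 2)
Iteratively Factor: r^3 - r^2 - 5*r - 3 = (r + 1)*(r^2 - 2*r - 3) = (r + 1)^2*(r - 3)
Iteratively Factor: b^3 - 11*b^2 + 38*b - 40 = (b - 4)*(b^2 - 7*b + 10) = (b - 5)*(b - 4)*(b - 2)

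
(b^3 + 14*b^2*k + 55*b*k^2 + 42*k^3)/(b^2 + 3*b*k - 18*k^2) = (b^2 + 8*b*k + 7*k^2)/(b - 3*k)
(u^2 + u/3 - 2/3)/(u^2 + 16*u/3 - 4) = (u + 1)/(u + 6)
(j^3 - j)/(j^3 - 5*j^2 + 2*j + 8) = j*(j - 1)/(j^2 - 6*j + 8)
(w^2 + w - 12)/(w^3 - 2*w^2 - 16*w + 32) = (w - 3)/(w^2 - 6*w + 8)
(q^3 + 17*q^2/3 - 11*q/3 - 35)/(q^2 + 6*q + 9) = (3*q^2 + 8*q - 35)/(3*(q + 3))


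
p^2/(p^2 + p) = p/(p + 1)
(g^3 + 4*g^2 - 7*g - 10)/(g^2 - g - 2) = g + 5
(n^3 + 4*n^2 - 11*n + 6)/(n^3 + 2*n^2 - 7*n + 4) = (n + 6)/(n + 4)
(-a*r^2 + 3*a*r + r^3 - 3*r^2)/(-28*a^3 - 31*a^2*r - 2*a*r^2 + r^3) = r*(a*r - 3*a - r^2 + 3*r)/(28*a^3 + 31*a^2*r + 2*a*r^2 - r^3)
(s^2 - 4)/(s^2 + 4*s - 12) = (s + 2)/(s + 6)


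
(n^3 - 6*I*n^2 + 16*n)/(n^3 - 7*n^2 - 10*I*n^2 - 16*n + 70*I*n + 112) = n*(n + 2*I)/(n^2 - n*(7 + 2*I) + 14*I)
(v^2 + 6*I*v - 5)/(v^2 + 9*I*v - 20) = (v + I)/(v + 4*I)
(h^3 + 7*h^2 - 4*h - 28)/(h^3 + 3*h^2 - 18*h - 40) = (h^2 + 5*h - 14)/(h^2 + h - 20)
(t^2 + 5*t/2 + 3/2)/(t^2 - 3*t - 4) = (t + 3/2)/(t - 4)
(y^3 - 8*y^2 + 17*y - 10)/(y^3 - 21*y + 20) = (y^2 - 7*y + 10)/(y^2 + y - 20)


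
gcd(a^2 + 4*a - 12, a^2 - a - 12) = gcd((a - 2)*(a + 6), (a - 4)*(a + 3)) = 1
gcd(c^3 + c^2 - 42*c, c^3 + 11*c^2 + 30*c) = c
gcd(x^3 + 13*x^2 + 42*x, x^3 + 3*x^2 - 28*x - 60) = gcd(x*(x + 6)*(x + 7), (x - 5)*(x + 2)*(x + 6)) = x + 6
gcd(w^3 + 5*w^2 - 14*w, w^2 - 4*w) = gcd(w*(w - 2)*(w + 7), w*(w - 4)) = w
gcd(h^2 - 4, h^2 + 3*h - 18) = 1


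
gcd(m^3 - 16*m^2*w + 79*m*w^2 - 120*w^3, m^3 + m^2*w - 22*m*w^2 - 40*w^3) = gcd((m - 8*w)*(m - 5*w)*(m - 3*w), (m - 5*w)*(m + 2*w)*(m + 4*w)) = -m + 5*w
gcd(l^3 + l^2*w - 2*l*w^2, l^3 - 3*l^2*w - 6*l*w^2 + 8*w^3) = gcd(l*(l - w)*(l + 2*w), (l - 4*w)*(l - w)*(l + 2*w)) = -l^2 - l*w + 2*w^2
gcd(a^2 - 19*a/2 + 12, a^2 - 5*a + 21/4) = a - 3/2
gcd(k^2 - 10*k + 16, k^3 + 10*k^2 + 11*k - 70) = k - 2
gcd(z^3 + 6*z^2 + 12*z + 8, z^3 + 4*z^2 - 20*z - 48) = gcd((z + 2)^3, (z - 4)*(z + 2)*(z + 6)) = z + 2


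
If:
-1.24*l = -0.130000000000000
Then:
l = 0.10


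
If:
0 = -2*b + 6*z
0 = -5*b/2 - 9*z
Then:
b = 0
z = 0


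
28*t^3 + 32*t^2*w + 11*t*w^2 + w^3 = (2*t + w)^2*(7*t + w)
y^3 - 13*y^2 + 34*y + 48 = (y - 8)*(y - 6)*(y + 1)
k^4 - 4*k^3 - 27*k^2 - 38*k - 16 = (k - 8)*(k + 1)^2*(k + 2)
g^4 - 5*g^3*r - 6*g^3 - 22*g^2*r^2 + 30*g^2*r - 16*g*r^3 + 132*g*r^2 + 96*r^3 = (g - 6)*(g - 8*r)*(g + r)*(g + 2*r)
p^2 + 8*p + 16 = (p + 4)^2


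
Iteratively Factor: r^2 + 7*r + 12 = (r + 3)*(r + 4)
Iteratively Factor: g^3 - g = (g)*(g^2 - 1) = g*(g + 1)*(g - 1)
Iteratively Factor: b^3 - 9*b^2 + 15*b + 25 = (b - 5)*(b^2 - 4*b - 5) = (b - 5)^2*(b + 1)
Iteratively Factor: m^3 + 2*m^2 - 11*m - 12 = (m + 4)*(m^2 - 2*m - 3) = (m - 3)*(m + 4)*(m + 1)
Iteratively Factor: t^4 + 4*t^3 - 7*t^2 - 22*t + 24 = (t + 4)*(t^3 - 7*t + 6) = (t + 3)*(t + 4)*(t^2 - 3*t + 2) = (t - 2)*(t + 3)*(t + 4)*(t - 1)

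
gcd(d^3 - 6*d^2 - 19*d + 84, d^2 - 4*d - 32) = d + 4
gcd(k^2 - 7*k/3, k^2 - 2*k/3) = k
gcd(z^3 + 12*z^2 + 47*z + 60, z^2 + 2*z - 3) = z + 3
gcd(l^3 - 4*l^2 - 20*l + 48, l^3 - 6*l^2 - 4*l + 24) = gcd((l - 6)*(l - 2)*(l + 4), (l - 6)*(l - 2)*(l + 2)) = l^2 - 8*l + 12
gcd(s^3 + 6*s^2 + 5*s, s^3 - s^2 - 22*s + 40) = s + 5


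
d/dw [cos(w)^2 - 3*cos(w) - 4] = (3 - 2*cos(w))*sin(w)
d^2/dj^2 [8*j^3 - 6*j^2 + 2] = 48*j - 12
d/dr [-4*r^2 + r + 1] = 1 - 8*r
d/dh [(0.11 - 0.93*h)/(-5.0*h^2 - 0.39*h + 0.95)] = (-4.65*h^2 + 1.1*h - 0.8406)/(25.0*h^4 + 3.9*h^3 - 9.3479*h^2 - 0.741*h + 0.9025)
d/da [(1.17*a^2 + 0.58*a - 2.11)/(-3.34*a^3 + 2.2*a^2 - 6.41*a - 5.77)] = (3.9078*a^4 + 3.8744*a^3 - 29.9179*a^2 - 4.2178*a - 16.8717)/(11.1556*a^6 - 14.696*a^5 + 47.6588*a^4 + 10.3396*a^3 + 15.7001*a^2 + 73.9714*a + 33.2929)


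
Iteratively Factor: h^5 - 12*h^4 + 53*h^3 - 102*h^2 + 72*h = (h - 4)*(h^4 - 8*h^3 + 21*h^2 - 18*h) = (h - 4)*(h - 3)*(h^3 - 5*h^2 + 6*h) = (h - 4)*(h - 3)^2*(h^2 - 2*h) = (h - 4)*(h - 3)^2*(h - 2)*(h)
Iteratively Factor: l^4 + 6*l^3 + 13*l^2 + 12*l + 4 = (l + 2)*(l^3 + 4*l^2 + 5*l + 2) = (l + 1)*(l + 2)*(l^2 + 3*l + 2) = (l + 1)^2*(l + 2)*(l + 2)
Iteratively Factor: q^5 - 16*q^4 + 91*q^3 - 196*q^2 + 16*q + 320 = (q - 4)*(q^4 - 12*q^3 + 43*q^2 - 24*q - 80) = (q - 4)^2*(q^3 - 8*q^2 + 11*q + 20) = (q - 4)^2*(q + 1)*(q^2 - 9*q + 20) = (q - 5)*(q - 4)^2*(q + 1)*(q - 4)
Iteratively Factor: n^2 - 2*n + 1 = (n - 1)*(n - 1)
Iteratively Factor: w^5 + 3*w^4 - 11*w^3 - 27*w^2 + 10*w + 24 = (w + 2)*(w^4 + w^3 - 13*w^2 - w + 12) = (w - 3)*(w + 2)*(w^3 + 4*w^2 - w - 4) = (w - 3)*(w + 2)*(w + 4)*(w^2 - 1) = (w - 3)*(w - 1)*(w + 2)*(w + 4)*(w + 1)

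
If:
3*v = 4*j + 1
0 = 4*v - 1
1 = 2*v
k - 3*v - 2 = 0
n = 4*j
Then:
No Solution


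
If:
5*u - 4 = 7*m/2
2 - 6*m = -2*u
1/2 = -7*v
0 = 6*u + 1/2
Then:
No Solution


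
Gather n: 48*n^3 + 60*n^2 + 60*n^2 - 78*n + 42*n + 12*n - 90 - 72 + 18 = 48*n^3 + 120*n^2 - 24*n - 144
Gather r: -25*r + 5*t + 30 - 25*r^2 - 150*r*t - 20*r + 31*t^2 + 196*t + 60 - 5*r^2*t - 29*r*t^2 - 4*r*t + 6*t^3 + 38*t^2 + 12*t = r^2*(-5*t - 25) + r*(-29*t^2 - 154*t - 45) + 6*t^3 + 69*t^2 + 213*t + 90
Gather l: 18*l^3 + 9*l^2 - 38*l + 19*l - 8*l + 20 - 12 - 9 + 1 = 18*l^3 + 9*l^2 - 27*l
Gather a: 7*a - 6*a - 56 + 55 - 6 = a - 7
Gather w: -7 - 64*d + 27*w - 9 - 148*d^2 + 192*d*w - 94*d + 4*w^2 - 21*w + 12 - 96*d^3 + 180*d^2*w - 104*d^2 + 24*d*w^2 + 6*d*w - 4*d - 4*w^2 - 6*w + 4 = -96*d^3 - 252*d^2 + 24*d*w^2 - 162*d + w*(180*d^2 + 198*d)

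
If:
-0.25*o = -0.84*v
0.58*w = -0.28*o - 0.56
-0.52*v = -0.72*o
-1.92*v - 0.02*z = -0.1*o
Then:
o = 0.00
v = 0.00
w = -0.97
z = 0.00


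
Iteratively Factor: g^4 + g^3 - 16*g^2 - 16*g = (g + 1)*(g^3 - 16*g) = (g + 1)*(g + 4)*(g^2 - 4*g) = (g - 4)*(g + 1)*(g + 4)*(g)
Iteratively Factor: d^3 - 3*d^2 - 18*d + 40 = (d + 4)*(d^2 - 7*d + 10) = (d - 5)*(d + 4)*(d - 2)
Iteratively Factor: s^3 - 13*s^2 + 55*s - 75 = (s - 5)*(s^2 - 8*s + 15) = (s - 5)*(s - 3)*(s - 5)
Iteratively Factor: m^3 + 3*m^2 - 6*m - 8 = (m - 2)*(m^2 + 5*m + 4) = (m - 2)*(m + 4)*(m + 1)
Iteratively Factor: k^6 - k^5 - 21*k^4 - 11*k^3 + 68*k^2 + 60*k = (k)*(k^5 - k^4 - 21*k^3 - 11*k^2 + 68*k + 60) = k*(k + 3)*(k^4 - 4*k^3 - 9*k^2 + 16*k + 20) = k*(k + 2)*(k + 3)*(k^3 - 6*k^2 + 3*k + 10) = k*(k - 5)*(k + 2)*(k + 3)*(k^2 - k - 2) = k*(k - 5)*(k + 1)*(k + 2)*(k + 3)*(k - 2)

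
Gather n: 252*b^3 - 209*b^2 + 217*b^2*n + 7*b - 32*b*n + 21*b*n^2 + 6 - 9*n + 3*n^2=252*b^3 - 209*b^2 + 7*b + n^2*(21*b + 3) + n*(217*b^2 - 32*b - 9) + 6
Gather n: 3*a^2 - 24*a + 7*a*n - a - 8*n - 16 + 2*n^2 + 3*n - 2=3*a^2 - 25*a + 2*n^2 + n*(7*a - 5) - 18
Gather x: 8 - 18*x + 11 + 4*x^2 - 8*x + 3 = 4*x^2 - 26*x + 22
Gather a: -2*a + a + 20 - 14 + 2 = 8 - a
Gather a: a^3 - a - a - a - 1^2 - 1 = a^3 - 3*a - 2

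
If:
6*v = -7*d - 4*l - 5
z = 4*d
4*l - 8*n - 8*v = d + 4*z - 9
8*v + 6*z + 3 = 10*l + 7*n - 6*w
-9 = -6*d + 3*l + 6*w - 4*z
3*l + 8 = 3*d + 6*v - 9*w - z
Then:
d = 1267/19119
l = -16955/19119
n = 49339/57357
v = -18322/57357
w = -46666/57357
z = 5068/19119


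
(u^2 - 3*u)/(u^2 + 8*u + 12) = u*(u - 3)/(u^2 + 8*u + 12)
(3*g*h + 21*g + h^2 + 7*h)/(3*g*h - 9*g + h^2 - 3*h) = (h + 7)/(h - 3)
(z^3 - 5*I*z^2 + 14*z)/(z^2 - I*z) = (z^2 - 5*I*z + 14)/(z - I)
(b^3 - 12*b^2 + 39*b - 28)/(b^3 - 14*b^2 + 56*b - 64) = (b^2 - 8*b + 7)/(b^2 - 10*b + 16)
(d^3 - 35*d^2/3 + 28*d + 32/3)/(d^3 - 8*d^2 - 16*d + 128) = (d + 1/3)/(d + 4)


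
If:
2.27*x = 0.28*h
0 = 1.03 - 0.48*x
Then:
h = 17.40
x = 2.15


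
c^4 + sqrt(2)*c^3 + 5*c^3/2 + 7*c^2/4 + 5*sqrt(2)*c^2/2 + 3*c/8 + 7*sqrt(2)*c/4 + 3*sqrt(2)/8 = (c + 1/2)^2*(c + 3/2)*(c + sqrt(2))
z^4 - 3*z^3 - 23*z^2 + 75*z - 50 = (z - 5)*(z - 2)*(z - 1)*(z + 5)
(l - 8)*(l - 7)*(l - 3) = l^3 - 18*l^2 + 101*l - 168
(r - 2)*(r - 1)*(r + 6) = r^3 + 3*r^2 - 16*r + 12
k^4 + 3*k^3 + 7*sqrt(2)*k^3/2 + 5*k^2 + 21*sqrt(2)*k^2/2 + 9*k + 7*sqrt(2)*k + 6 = (k + 1)*(k + 2)*(k + sqrt(2)/2)*(k + 3*sqrt(2))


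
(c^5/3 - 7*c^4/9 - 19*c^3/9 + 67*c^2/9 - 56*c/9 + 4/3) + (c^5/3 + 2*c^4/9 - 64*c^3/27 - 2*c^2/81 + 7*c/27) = 2*c^5/3 - 5*c^4/9 - 121*c^3/27 + 601*c^2/81 - 161*c/27 + 4/3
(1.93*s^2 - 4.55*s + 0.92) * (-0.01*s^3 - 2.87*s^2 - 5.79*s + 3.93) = -0.0193*s^5 - 5.4936*s^4 + 1.8746*s^3 + 31.289*s^2 - 23.2083*s + 3.6156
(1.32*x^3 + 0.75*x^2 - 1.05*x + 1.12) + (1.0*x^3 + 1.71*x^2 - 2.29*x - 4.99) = 2.32*x^3 + 2.46*x^2 - 3.34*x - 3.87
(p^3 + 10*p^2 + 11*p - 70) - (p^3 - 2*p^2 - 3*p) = 12*p^2 + 14*p - 70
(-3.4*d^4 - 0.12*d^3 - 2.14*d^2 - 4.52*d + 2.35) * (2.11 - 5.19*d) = 17.646*d^5 - 6.5512*d^4 + 10.8534*d^3 + 18.9434*d^2 - 21.7337*d + 4.9585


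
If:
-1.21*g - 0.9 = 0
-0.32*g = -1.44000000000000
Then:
No Solution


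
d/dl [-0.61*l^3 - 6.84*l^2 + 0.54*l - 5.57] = -1.83*l^2 - 13.68*l + 0.54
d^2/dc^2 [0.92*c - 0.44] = 0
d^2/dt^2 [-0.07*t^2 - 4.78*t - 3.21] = -0.140000000000000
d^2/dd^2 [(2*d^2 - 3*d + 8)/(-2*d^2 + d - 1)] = 2*(8*d^3 - 84*d^2 + 30*d + 9)/(8*d^6 - 12*d^5 + 18*d^4 - 13*d^3 + 9*d^2 - 3*d + 1)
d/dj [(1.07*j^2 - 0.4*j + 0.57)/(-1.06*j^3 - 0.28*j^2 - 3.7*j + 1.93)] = (1.1342*j^4 - 0.848*j^3 - 2.2584*j^2 + 4.4494*j + 1.337)/(1.1236*j^6 + 0.5936*j^5 + 7.9224*j^4 - 2.0196*j^3 + 12.6092*j^2 - 14.282*j + 3.7249)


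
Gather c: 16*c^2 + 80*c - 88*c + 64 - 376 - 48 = 16*c^2 - 8*c - 360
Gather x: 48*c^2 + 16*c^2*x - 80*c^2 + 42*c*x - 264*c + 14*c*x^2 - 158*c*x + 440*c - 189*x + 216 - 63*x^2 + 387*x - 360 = -32*c^2 + 176*c + x^2*(14*c - 63) + x*(16*c^2 - 116*c + 198) - 144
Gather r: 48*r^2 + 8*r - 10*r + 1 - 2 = 48*r^2 - 2*r - 1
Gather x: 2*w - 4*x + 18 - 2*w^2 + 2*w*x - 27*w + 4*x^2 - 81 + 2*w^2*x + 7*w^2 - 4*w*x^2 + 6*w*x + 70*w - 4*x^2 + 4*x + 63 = 5*w^2 - 4*w*x^2 + 45*w + x*(2*w^2 + 8*w)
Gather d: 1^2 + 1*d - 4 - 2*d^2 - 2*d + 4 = -2*d^2 - d + 1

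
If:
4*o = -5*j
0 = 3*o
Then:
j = 0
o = 0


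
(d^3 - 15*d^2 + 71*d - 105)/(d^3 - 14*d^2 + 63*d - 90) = (d - 7)/(d - 6)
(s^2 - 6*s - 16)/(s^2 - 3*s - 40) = (s + 2)/(s + 5)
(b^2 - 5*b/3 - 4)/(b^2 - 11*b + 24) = (b + 4/3)/(b - 8)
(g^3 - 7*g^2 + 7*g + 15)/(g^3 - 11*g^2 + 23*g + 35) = (g - 3)/(g - 7)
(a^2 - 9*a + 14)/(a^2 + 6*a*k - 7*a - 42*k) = (a - 2)/(a + 6*k)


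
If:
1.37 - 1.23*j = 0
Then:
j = 1.11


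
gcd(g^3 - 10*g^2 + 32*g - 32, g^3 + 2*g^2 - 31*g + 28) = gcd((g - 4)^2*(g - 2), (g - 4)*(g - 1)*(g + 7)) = g - 4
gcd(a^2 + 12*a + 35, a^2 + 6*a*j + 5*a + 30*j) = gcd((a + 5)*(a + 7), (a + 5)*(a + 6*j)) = a + 5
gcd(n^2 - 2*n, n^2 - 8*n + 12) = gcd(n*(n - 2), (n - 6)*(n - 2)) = n - 2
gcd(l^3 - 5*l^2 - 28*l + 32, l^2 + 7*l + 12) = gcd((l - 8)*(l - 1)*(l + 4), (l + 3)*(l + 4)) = l + 4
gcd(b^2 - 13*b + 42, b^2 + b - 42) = b - 6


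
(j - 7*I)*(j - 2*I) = j^2 - 9*I*j - 14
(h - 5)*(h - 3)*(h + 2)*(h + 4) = h^4 - 2*h^3 - 25*h^2 + 26*h + 120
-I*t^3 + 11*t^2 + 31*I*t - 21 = (t + 3*I)*(t + 7*I)*(-I*t + 1)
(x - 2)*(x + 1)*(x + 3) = x^3 + 2*x^2 - 5*x - 6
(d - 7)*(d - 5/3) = d^2 - 26*d/3 + 35/3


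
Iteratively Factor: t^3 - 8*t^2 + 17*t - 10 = (t - 5)*(t^2 - 3*t + 2) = (t - 5)*(t - 1)*(t - 2)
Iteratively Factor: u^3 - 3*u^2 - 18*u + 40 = (u + 4)*(u^2 - 7*u + 10) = (u - 2)*(u + 4)*(u - 5)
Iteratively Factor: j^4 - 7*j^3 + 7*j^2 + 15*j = (j - 3)*(j^3 - 4*j^2 - 5*j) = (j - 3)*(j + 1)*(j^2 - 5*j) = j*(j - 3)*(j + 1)*(j - 5)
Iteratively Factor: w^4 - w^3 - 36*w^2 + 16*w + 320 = (w - 4)*(w^3 + 3*w^2 - 24*w - 80) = (w - 4)*(w + 4)*(w^2 - w - 20) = (w - 4)*(w + 4)^2*(w - 5)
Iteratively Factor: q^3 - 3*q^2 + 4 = (q - 2)*(q^2 - q - 2) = (q - 2)^2*(q + 1)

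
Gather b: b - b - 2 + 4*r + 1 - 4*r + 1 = 0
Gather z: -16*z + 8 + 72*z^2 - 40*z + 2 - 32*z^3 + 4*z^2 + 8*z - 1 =-32*z^3 + 76*z^2 - 48*z + 9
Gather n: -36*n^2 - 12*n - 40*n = -36*n^2 - 52*n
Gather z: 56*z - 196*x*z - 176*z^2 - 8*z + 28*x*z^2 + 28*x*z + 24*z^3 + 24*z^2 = 24*z^3 + z^2*(28*x - 152) + z*(48 - 168*x)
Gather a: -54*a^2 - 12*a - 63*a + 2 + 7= -54*a^2 - 75*a + 9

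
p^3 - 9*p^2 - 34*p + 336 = (p - 8)*(p - 7)*(p + 6)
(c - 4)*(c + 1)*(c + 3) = c^3 - 13*c - 12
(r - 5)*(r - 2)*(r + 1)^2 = r^4 - 5*r^3 - 3*r^2 + 13*r + 10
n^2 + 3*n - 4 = (n - 1)*(n + 4)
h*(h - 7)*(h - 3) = h^3 - 10*h^2 + 21*h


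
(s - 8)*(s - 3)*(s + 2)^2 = s^4 - 7*s^3 - 16*s^2 + 52*s + 96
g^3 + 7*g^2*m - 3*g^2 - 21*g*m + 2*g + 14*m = (g - 2)*(g - 1)*(g + 7*m)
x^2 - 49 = (x - 7)*(x + 7)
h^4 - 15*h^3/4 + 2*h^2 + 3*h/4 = h*(h - 3)*(h - 1)*(h + 1/4)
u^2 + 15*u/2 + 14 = (u + 7/2)*(u + 4)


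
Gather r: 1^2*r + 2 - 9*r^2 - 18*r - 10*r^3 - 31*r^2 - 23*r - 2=-10*r^3 - 40*r^2 - 40*r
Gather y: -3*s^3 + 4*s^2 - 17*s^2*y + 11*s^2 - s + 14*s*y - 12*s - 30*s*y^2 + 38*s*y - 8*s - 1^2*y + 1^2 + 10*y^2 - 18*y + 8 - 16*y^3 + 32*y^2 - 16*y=-3*s^3 + 15*s^2 - 21*s - 16*y^3 + y^2*(42 - 30*s) + y*(-17*s^2 + 52*s - 35) + 9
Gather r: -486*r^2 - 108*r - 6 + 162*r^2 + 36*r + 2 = -324*r^2 - 72*r - 4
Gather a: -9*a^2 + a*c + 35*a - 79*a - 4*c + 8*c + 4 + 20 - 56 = -9*a^2 + a*(c - 44) + 4*c - 32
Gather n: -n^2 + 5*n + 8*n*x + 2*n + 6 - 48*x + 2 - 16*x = -n^2 + n*(8*x + 7) - 64*x + 8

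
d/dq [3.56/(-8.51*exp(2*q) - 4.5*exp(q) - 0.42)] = (60.5912*exp(q) + 16.02)*exp(q)/(8.51*exp(2*q) + 4.5*exp(q) + 0.42)^2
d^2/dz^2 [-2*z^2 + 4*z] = -4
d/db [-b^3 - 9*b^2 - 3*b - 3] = -3*b^2 - 18*b - 3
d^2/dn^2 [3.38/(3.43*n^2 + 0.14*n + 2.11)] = (-79.530724*n^2 - 3.246152*n + 3.38*(6.86*n + 0.14)*(13.72*n + 0.28) - 48.924148)/(3.43*n^2 + 0.14*n + 2.11)^3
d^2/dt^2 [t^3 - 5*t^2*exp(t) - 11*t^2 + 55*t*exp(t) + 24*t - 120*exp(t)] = -5*t^2*exp(t) + 35*t*exp(t) + 6*t - 20*exp(t) - 22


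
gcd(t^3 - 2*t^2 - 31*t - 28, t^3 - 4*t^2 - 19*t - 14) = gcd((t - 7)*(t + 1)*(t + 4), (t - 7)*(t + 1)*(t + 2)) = t^2 - 6*t - 7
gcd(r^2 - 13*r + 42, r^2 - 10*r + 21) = r - 7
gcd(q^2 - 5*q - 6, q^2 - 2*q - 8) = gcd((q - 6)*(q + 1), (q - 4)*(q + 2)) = 1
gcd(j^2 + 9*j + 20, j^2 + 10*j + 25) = j + 5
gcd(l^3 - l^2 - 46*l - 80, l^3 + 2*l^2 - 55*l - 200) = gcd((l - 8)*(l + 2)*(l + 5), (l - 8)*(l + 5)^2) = l^2 - 3*l - 40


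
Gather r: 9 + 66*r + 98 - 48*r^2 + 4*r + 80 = -48*r^2 + 70*r + 187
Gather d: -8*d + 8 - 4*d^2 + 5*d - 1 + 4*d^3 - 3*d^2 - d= 4*d^3 - 7*d^2 - 4*d + 7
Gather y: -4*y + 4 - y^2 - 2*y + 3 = -y^2 - 6*y + 7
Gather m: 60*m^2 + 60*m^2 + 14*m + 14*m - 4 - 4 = 120*m^2 + 28*m - 8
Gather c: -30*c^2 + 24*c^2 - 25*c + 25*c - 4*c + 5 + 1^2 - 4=-6*c^2 - 4*c + 2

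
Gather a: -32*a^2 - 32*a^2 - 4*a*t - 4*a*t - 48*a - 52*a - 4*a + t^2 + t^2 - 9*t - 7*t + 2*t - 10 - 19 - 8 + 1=-64*a^2 + a*(-8*t - 104) + 2*t^2 - 14*t - 36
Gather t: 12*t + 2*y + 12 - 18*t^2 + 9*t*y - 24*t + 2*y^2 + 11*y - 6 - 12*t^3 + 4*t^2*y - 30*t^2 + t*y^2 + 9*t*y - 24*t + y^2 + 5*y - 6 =-12*t^3 + t^2*(4*y - 48) + t*(y^2 + 18*y - 36) + 3*y^2 + 18*y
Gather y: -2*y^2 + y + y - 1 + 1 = -2*y^2 + 2*y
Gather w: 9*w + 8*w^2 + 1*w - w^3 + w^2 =-w^3 + 9*w^2 + 10*w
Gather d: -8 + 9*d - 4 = 9*d - 12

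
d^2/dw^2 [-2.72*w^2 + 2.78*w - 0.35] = -5.44000000000000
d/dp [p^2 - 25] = 2*p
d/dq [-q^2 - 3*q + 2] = -2*q - 3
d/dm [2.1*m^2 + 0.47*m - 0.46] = 4.2*m + 0.47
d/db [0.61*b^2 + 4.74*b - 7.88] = 1.22*b + 4.74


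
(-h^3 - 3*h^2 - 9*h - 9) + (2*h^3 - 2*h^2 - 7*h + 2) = h^3 - 5*h^2 - 16*h - 7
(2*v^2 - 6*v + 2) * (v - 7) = 2*v^3 - 20*v^2 + 44*v - 14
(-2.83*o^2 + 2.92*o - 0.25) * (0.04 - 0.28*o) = 0.7924*o^3 - 0.9308*o^2 + 0.1868*o - 0.01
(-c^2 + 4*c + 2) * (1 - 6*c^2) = 6*c^4 - 24*c^3 - 13*c^2 + 4*c + 2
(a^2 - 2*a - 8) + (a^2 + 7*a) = 2*a^2 + 5*a - 8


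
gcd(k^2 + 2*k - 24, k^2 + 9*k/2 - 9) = k + 6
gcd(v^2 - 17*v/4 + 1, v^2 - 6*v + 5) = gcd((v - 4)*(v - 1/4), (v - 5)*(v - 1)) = 1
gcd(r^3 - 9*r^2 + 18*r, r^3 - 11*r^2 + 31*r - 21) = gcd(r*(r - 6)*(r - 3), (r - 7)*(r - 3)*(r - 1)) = r - 3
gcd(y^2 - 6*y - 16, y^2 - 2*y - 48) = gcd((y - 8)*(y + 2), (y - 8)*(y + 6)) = y - 8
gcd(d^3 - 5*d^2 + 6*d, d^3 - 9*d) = d^2 - 3*d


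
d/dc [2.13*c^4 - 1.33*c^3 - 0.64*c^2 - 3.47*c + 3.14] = 8.52*c^3 - 3.99*c^2 - 1.28*c - 3.47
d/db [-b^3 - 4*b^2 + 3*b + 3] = -3*b^2 - 8*b + 3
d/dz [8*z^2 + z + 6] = 16*z + 1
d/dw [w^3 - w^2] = w*(3*w - 2)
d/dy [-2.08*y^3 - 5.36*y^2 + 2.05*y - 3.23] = -6.24*y^2 - 10.72*y + 2.05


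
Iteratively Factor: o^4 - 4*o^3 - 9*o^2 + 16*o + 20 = (o + 1)*(o^3 - 5*o^2 - 4*o + 20) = (o + 1)*(o + 2)*(o^2 - 7*o + 10) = (o - 2)*(o + 1)*(o + 2)*(o - 5)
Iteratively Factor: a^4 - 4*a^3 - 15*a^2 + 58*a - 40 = (a - 1)*(a^3 - 3*a^2 - 18*a + 40) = (a - 1)*(a + 4)*(a^2 - 7*a + 10) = (a - 5)*(a - 1)*(a + 4)*(a - 2)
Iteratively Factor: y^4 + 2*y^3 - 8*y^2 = (y + 4)*(y^3 - 2*y^2) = (y - 2)*(y + 4)*(y^2) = y*(y - 2)*(y + 4)*(y)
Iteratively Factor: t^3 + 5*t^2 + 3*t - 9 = (t + 3)*(t^2 + 2*t - 3) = (t + 3)^2*(t - 1)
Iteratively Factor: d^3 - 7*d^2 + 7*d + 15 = (d - 3)*(d^2 - 4*d - 5) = (d - 3)*(d + 1)*(d - 5)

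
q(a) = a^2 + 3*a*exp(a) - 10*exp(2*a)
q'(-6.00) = -12.04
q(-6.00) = 35.96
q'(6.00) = -3246611.82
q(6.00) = -1620250.20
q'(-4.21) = -8.57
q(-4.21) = 17.53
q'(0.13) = -21.82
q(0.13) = -12.51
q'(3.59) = -25752.04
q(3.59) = -12725.95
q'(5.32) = -831569.67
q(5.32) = -414437.44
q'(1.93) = -884.89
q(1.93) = -431.04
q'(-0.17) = -12.47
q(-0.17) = -7.52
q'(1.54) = -396.54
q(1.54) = -193.66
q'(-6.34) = -12.71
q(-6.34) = 40.16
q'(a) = 3*a*exp(a) + 2*a - 20*exp(2*a) + 3*exp(a)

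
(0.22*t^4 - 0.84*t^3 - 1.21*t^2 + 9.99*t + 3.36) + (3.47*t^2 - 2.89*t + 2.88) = 0.22*t^4 - 0.84*t^3 + 2.26*t^2 + 7.1*t + 6.24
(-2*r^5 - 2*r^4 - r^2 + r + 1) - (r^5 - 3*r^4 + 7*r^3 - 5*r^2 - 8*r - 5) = -3*r^5 + r^4 - 7*r^3 + 4*r^2 + 9*r + 6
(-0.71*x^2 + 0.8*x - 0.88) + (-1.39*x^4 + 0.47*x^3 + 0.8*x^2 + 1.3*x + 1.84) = -1.39*x^4 + 0.47*x^3 + 0.0900000000000001*x^2 + 2.1*x + 0.96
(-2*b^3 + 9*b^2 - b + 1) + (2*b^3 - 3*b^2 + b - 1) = 6*b^2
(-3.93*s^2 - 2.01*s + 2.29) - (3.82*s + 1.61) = -3.93*s^2 - 5.83*s + 0.68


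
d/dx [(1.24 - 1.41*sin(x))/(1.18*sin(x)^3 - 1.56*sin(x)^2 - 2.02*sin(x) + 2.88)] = (3.3276*sin(x)^3 - 6.5892*sin(x)^2 + 3.8688*sin(x) - 1.556)*cos(x)/(1.3924*sin(x)^6 - 3.6816*sin(x)^5 - 2.3336*sin(x)^4 + 13.0992*sin(x)^3 - 4.9052*sin(x)^2 - 11.6352*sin(x) + 8.2944)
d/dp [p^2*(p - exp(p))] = p*(-p*exp(p) + 3*p - 2*exp(p))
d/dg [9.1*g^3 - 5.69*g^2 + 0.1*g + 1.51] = 27.3*g^2 - 11.38*g + 0.1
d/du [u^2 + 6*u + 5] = 2*u + 6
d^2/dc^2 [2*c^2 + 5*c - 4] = 4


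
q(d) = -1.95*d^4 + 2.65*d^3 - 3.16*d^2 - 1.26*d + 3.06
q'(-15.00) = 28207.29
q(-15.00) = -108351.54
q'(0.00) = -1.26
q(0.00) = 3.06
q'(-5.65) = 1695.06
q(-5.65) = -2555.80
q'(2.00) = -44.50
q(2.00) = -22.10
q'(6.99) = -2320.95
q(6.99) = -3910.34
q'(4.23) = -476.10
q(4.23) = -482.54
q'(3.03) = -164.40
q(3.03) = -120.41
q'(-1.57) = 58.44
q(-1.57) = -24.85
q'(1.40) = -15.93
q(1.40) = -5.12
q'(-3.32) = 392.79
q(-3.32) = -361.47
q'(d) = -7.8*d^3 + 7.95*d^2 - 6.32*d - 1.26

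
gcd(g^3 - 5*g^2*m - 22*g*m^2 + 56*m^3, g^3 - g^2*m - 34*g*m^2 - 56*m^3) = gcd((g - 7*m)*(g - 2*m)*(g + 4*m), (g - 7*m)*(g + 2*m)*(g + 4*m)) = g^2 - 3*g*m - 28*m^2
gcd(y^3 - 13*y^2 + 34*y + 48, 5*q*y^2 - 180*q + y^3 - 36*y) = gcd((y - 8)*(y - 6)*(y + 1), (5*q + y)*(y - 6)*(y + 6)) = y - 6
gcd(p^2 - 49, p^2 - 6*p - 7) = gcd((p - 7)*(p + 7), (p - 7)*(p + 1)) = p - 7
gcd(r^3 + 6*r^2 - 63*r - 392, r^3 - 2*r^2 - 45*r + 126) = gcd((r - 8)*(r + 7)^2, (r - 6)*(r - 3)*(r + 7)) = r + 7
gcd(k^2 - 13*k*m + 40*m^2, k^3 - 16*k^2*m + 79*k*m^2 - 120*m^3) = k^2 - 13*k*m + 40*m^2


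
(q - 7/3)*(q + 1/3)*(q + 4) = q^3 + 2*q^2 - 79*q/9 - 28/9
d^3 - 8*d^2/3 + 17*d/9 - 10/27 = (d - 5/3)*(d - 2/3)*(d - 1/3)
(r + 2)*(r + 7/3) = r^2 + 13*r/3 + 14/3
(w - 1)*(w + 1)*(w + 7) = w^3 + 7*w^2 - w - 7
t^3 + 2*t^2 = t^2*(t + 2)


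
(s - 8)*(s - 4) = s^2 - 12*s + 32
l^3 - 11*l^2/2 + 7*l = l*(l - 7/2)*(l - 2)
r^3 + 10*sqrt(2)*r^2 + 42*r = r*(r + 3*sqrt(2))*(r + 7*sqrt(2))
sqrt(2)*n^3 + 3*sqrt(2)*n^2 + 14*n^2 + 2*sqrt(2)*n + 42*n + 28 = (n + 2)*(n + 7*sqrt(2))*(sqrt(2)*n + sqrt(2))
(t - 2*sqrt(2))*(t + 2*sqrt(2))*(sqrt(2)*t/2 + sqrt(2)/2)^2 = t^4/2 + t^3 - 7*t^2/2 - 8*t - 4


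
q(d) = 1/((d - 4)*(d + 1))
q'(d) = -1/((d - 4)*(d + 1)^2) - 1/((d - 4)^2*(d + 1)) = (3 - 2*d)/(d^4 - 6*d^3 + d^2 + 24*d + 16)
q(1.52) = -0.16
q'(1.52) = -0.00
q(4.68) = 0.26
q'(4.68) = -0.43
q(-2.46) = 0.11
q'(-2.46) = 0.09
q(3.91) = -2.26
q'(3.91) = -24.68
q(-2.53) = 0.10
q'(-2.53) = 0.08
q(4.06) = 3.29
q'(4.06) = -55.55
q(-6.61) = 0.02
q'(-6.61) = 0.00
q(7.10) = 0.04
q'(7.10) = -0.02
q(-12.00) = 0.01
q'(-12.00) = 0.00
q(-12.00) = 0.01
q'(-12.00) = 0.00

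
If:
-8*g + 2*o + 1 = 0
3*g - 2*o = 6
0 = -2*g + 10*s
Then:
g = -1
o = -9/2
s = -1/5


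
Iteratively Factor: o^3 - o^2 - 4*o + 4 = (o + 2)*(o^2 - 3*o + 2) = (o - 1)*(o + 2)*(o - 2)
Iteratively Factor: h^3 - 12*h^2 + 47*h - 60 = (h - 4)*(h^2 - 8*h + 15) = (h - 5)*(h - 4)*(h - 3)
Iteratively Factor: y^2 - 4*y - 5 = (y - 5)*(y + 1)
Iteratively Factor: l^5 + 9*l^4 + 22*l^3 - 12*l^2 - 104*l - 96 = (l + 2)*(l^4 + 7*l^3 + 8*l^2 - 28*l - 48) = (l + 2)^2*(l^3 + 5*l^2 - 2*l - 24) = (l + 2)^2*(l + 4)*(l^2 + l - 6) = (l + 2)^2*(l + 3)*(l + 4)*(l - 2)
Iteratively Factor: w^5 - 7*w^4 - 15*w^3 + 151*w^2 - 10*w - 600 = (w + 2)*(w^4 - 9*w^3 + 3*w^2 + 145*w - 300) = (w - 5)*(w + 2)*(w^3 - 4*w^2 - 17*w + 60) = (w - 5)^2*(w + 2)*(w^2 + w - 12) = (w - 5)^2*(w - 3)*(w + 2)*(w + 4)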